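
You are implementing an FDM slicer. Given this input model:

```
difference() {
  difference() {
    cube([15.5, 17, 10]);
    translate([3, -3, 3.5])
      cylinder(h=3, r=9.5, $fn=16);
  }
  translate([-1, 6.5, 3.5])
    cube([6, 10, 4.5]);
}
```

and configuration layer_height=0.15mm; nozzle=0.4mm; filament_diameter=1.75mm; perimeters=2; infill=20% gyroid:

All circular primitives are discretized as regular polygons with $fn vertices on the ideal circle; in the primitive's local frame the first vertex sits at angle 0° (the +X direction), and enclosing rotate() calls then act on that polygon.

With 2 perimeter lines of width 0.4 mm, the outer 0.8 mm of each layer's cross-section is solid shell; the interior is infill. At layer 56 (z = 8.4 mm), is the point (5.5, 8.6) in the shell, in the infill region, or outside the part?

infill

At z = 8.4 mm: the cube (footprint 15.5×17) is included at this height; the cylinder at (3, -3) is not intersected at this z (z outside [3.5, 6.5]); After the difference (first − rest): none of the subtracted shapes is present at this height, so the 15.5×17 cube is unchanged — 1 connected region; the cube at (-1, 6.5) is not intersected at this z (z outside [3.5, 8]); Subtracting the remaining from the first: none of the subtracted shapes is present at this height, so the result so far is unchanged — 1 connected region. Overall, the cross-section is a single solid region. The nearest boundary edge runs (0.00, 17.00)→(0.00, 0.00); distance from the point to it = 5.50 mm. The point is inside the cross-section and 5.50 mm from the nearest boundary — more than the 0.8 mm shell width (2 × 0.4), so it's in the infill interior.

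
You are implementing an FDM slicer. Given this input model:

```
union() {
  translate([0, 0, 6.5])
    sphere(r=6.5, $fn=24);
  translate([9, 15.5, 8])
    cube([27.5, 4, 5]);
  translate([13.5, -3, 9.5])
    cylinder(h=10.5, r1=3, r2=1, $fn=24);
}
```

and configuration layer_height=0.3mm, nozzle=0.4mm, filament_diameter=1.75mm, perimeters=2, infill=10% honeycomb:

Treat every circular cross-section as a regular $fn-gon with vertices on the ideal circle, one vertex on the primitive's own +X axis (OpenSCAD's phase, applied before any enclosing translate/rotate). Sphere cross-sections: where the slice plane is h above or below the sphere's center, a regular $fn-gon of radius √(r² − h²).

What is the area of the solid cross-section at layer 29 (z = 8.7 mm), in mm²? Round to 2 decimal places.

At z = 8.7 mm: the sphere: section is a regular 24-gon, circumradius = √(r²−h²) = √(6.5²−2.2²) = 6.116 (area = (24/2)·6.116²·sin(360°/24) = 116.19 mm²); the cube at (9, 15.5) is present — its section is the full 27.5×4 rectangle (area 110.00 mm²); the cone at (13.5, -3) is not intersected at this z (z outside [9.5, 20]); Taking the union: the 2 present regions are separate (no shared area or edge), so areas and boundary lengths simply add and each stays a separate island — area = 226.19 mm². Overall, the cross-section has 2 separate islands. Net area = 226.19 mm².

226.19 mm²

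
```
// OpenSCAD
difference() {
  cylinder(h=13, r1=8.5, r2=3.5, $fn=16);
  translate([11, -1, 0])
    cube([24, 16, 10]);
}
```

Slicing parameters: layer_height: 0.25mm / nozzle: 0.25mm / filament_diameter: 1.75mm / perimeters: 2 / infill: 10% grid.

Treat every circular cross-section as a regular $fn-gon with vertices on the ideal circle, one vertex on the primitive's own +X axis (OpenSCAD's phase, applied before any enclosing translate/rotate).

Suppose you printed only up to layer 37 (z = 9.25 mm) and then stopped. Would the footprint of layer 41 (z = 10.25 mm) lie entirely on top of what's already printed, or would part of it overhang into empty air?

Compare the two slices. At z = 9.25: the cone contributes a regular 16-gon of circumradius 4.942 (interpolated between r1=8.5 and r2=3.5 at t=0.712) (area = (16/2)·4.942²·sin(360°/16) = 74.78 mm²); the cube at (11, -1) (footprint 24×16) is included at this height (area 384.00 mm²); After the difference (first − rest): starting from the cone (74.78 mm²), the 24×16 cube at (11, -1) misses the remaining region (no effect) — area = 74.78 mm². At z = 10.25: the cone (r1=8.5→r2=3.5) has section circumradius 4.558 here — a regular 16-gon (area = (16/2)·4.558²·sin(360°/16) = 63.59 mm²); the cube at (11, -1) is absent (z outside [0, 10]); Taking the first minus the rest: none of the subtracted shapes is present at this height, so the cone is unchanged — area = 63.59 mm². Checking containment: the cross-section at z = 10.25 is a subset of the cross-section at z = 9.25.

entirely on top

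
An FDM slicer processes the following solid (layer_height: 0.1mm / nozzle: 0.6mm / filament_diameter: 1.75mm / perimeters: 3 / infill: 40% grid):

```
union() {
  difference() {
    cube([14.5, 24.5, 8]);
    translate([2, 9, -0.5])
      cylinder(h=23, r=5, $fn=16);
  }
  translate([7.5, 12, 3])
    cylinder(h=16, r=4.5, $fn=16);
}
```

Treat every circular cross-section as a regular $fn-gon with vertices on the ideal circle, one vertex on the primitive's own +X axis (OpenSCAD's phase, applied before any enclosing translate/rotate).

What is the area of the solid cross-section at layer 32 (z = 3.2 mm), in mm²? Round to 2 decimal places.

312.79 mm²

At z = 3.2 mm: the cube (footprint 14.5×24.5) is included at this height (area 355.25 mm²); the cylinder at (2, 9): section is a regular 16-gon, circumradius r=5 (area = (16/2)·5.000²·sin(360°/16) = 76.54 mm²); Subtracting the remaining from the first: starting from the 14.5×24.5 cube (355.25 mm²), the r=5 cylinder at (2, 9) partially overlaps it — only the 57.47 mm² overlap (of its 76.54 mm²) is removed, clipping the outline — area = 297.78 mm²; the cylinder at (7.5, 12): section is a regular 16-gon, circumradius r=4.5 (area = (16/2)·4.500²·sin(360°/16) = 61.99 mm²); Taking the union: the regions partially overlap — summed areas 359.78 mm² minus the doubly-counted overlap 46.99 mm² gives 312.79 mm² — area = 312.79 mm². Overall, the cross-section is a single solid region. Net area = 312.79 mm².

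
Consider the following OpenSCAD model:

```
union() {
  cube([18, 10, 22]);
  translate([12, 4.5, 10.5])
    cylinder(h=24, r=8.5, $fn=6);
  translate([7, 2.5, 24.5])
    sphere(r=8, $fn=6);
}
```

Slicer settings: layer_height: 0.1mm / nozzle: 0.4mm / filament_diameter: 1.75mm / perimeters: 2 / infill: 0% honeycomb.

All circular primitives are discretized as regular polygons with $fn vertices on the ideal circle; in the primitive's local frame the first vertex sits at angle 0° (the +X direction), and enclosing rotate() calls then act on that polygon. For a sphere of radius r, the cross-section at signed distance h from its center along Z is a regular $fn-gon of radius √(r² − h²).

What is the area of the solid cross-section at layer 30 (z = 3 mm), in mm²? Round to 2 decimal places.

180.00 mm²

At z = 3 mm: the 18×10 cube contributes its full rectangle (area 180.00 mm²); the cylinder at (12, 4.5) is not intersected at this z (z outside [10.5, 34.5]); the sphere at (7, 2.5) does not reach this height (|z−center|=21.500 > r=8); Merging all regions: only the 18×10 cube is present, so the union is just that shape — area = 180.00 mm². Overall, the cross-section is a single solid region. Net area = 180.00 mm².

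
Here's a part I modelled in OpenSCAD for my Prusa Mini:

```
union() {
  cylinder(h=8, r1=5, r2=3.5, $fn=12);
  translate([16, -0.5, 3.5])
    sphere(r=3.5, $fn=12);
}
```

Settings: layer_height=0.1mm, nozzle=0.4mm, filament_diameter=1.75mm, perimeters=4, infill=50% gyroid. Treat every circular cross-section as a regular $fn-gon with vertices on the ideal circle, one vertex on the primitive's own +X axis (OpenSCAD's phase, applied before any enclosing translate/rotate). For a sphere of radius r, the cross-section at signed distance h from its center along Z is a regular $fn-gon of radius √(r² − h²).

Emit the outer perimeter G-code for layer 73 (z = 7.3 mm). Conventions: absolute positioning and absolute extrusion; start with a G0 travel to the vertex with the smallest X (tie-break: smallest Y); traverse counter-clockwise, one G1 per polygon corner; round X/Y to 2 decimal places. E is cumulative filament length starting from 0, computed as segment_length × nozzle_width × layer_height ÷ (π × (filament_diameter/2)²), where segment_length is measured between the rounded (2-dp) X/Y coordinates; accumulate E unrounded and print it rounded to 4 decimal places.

At z = 7.3 mm: the cone contributes a regular 12-gon of circumradius 3.631 (interpolated between r1=5 and r2=3.5 at t=0.912); the sphere at (16, -0.5) is absent (|z−center|=3.800 > r=3.5); Taking the union: only the cone is present, so the union is just that shape — 1 connected region. The outline is a single polygon with 12 vertices. Extrusion per mm of travel: 0.4 × 0.1 / (π × 0.875²) = 0.016630. Accumulating E over each segment gives final E = 0.3749.

G0 X-3.63 Y0.00 Z7.30
G1 X-3.14 Y-1.82 E0.0313
G1 X-1.82 Y-3.14 E0.0624
G1 X0.00 Y-3.63 E0.0937
G1 X1.82 Y-3.14 E0.1251
G1 X3.14 Y-1.82 E0.1561
G1 X3.63 Y0.00 E0.1875
G1 X3.14 Y1.82 E0.2188
G1 X1.82 Y3.14 E0.2499
G1 X0.00 Y3.63 E0.2812
G1 X-1.82 Y3.14 E0.3125
G1 X-3.14 Y1.82 E0.3436
G1 X-3.63 Y0.00 E0.3749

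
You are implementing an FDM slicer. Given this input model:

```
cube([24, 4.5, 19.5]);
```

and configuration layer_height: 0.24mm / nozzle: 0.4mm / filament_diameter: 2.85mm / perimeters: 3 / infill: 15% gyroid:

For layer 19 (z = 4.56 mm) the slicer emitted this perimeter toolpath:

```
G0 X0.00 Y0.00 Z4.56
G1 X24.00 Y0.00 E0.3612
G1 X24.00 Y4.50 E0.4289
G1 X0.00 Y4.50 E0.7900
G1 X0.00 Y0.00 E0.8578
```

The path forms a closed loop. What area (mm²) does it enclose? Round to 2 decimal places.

108.00 mm²

Apply the shoelace formula to the sequence of (X, Y) vertices; enclosed area = 108.00 mm².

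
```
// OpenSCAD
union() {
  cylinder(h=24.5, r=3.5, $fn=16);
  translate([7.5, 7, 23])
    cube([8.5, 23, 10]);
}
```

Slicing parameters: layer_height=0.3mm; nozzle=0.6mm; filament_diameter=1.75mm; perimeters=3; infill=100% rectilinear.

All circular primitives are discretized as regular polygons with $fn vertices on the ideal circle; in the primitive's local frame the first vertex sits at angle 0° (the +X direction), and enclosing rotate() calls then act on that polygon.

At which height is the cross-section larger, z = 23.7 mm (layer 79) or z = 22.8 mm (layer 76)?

layer 79 (z = 23.7 mm)

Layer 79 (z = 23.7): the cylinder: section is a regular 16-gon, circumradius r=3.5 (area = (16/2)·3.500²·sin(360°/16) = 37.50 mm²); the 8.5×23 cube at (7.5, 7) contributes its full rectangle (area 195.50 mm²); Combining (union): the 2 present regions are separate (no shared area or edge), so areas and boundary lengths simply add and each stays a separate island — area = 233.00 mm². So its area = 233.00 mm². Layer 76 (z = 22.8): the cylinder: section is a regular 16-gon, circumradius r=3.5 (area = (16/2)·3.500²·sin(360°/16) = 37.50 mm²); the cube at (7.5, 7) is not intersected at this z (z outside [23, 33]); Combining (union): only the r=3.5 cylinder is present, so the union is just that shape — area = 37.50 mm². So its area = 37.50 mm². Layer 79 is larger (233.00 vs 37.50 mm²).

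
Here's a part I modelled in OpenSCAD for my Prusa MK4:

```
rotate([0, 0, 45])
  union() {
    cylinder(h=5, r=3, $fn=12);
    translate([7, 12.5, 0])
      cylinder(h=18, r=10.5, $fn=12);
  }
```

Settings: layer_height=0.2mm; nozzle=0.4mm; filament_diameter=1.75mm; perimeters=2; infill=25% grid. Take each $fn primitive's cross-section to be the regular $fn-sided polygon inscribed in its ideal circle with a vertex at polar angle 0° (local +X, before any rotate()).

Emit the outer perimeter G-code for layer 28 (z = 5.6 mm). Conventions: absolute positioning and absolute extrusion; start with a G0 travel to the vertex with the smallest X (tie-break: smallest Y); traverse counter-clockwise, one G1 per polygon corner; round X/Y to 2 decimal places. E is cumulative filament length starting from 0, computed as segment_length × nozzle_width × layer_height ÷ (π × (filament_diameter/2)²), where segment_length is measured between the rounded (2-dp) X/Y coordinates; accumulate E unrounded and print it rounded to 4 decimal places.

G0 X-14.03 Y11.07 Z5.60
G1 X-11.31 Y6.36 E0.1809
G1 X-6.61 Y3.65 E0.3613
G1 X-1.17 Y3.65 E0.5423
G1 X3.54 Y6.36 E0.7230
G1 X6.25 Y11.07 E0.9038
G1 X6.25 Y16.51 E1.0847
G1 X3.54 Y21.21 E1.2651
G1 X-1.17 Y23.93 E1.4460
G1 X-6.61 Y23.93 E1.6270
G1 X-11.31 Y21.21 E1.8076
G1 X-14.03 Y16.51 E1.9882
G1 X-14.03 Y11.07 E2.1691

At z = 5.6 mm: the cylinder is not intersected at this z (z outside [0, 5]); the r=10.5 cylinder at (7, 12.5) contributes a regular 12-gon of circumradius 10.5; Taking the union: only the r=10.5 cylinder at (7, 12.5) is present, so the union is just that shape — 1 connected region; (whole slice rotated 45° about Z — lengths, areas and connectivity unchanged). The outline is a single polygon with 12 vertices. Extrusion per mm of travel: 0.4 × 0.2 / (π × 0.875²) = 0.033260. Accumulating E over each segment gives final E = 2.1691.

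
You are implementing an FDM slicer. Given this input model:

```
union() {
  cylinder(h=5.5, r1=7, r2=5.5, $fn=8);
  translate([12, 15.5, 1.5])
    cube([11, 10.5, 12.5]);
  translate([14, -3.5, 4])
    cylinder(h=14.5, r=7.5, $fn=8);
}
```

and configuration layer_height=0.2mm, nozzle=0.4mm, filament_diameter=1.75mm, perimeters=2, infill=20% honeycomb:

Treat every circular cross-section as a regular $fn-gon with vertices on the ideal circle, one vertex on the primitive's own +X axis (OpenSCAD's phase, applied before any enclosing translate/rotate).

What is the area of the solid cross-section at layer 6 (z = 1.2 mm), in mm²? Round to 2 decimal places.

125.94 mm²

At z = 1.2 mm: the cone contributes a regular 8-gon of circumradius 6.673 (interpolated between r1=7 and r2=5.5 at t=0.218) (area = (8/2)·6.673²·sin(360°/8) = 125.94 mm²); the cube at (12, 15.5) is not intersected at this z (z outside [1.5, 14]); the cylinder at (14, -3.5) does not reach this height (z outside [4, 18.5]); Merging all regions: only the cone is present, so the union is just that shape — area = 125.94 mm². Overall, the cross-section is a single solid region. Net area = 125.94 mm².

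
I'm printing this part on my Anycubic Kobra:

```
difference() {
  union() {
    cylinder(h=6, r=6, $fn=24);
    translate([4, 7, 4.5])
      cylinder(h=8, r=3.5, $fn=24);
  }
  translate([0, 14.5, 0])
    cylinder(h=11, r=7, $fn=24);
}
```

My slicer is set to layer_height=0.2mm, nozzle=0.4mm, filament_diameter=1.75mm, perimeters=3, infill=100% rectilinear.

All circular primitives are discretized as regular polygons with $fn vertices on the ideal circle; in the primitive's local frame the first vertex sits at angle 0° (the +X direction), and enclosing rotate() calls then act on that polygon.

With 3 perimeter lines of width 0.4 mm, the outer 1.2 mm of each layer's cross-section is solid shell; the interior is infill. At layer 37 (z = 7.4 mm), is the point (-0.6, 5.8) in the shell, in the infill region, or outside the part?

At z = 7.4 mm: the cylinder is not intersected at this z (z outside [0, 6]); the r=3.5 cylinder at (4, 7) gives a regular 24-gon of circumradius 3.5 (constant along its height); Merging all regions: only the r=3.5 cylinder at (4, 7) is present, so the union is just that shape — 1 connected region; the cylinder at (0, 14.5): section is a regular 24-gon, circumradius r=7; Subtracting the remaining from the first: starting from that combined region, the r=7 cylinder at (0, 14.5) partially overlaps it — only the 7.41 mm² overlap (of its 152.19 mm²) is removed, clipping the outline — 1 connected region. Overall, the cross-section is a single solid region. The nearest boundary edge runs (0.97, 5.25)→(0.62, 6.09); distance from the point to it = 1.25 mm. The point is not inside any of the regions above, so it lies outside the cross-section (1.25 mm from the nearest boundary).

outside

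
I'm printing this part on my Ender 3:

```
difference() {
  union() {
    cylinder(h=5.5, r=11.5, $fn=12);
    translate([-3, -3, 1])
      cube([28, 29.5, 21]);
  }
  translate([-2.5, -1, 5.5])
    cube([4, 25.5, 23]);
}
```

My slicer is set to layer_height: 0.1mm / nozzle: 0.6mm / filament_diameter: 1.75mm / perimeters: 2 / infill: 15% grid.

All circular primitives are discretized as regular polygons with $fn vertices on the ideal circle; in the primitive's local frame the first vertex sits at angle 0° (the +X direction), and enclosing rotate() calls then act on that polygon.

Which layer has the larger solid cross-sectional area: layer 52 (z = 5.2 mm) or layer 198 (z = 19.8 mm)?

layer 52 (z = 5.2 mm)

Layer 52 (z = 5.2): the r=11.5 cylinder gives a regular 12-gon of circumradius 11.5 (constant along its height) (area = (12/2)·11.500²·sin(360°/12) = 396.75 mm²); the cube at (-3, -3) (footprint 28×29.5) is included at this height (area 826.00 mm²); Taking the union: the regions partially overlap — summed areas 1222.75 mm² minus the doubly-counted overlap 174.78 mm² gives 1047.97 mm² — area = 1047.97 mm²; the cube at (-2.5, -1) does not reach this height (z outside [5.5, 28.5]); Subtracting the remaining from the first: none of the subtracted shapes is present at this height, so that combined region is unchanged — area = 1047.97 mm². So its area = 1047.97 mm². Layer 198 (z = 19.8): the cylinder does not reach this height (z outside [0, 5.5]); the cube at (-3, -3) (footprint 28×29.5) is included at this height (area 826.00 mm²); Taking the union: only the 28×29.5 cube at (-3, -3) is present, so the union is just that shape — area = 826.00 mm²; the 4×25.5 cube at (-2.5, -1) contributes its full rectangle (area 102.00 mm²); After the difference (first − rest): starting from the result so far (826.00 mm²), the 4×25.5 cube at (-2.5, -1) lies wholly inside it (removes its full 102.00 mm² and its 59.00 mm outline becomes a hole wall) — area = 724.00 mm². So its area = 724.00 mm². Layer 52 is larger (1047.97 vs 724.00 mm²).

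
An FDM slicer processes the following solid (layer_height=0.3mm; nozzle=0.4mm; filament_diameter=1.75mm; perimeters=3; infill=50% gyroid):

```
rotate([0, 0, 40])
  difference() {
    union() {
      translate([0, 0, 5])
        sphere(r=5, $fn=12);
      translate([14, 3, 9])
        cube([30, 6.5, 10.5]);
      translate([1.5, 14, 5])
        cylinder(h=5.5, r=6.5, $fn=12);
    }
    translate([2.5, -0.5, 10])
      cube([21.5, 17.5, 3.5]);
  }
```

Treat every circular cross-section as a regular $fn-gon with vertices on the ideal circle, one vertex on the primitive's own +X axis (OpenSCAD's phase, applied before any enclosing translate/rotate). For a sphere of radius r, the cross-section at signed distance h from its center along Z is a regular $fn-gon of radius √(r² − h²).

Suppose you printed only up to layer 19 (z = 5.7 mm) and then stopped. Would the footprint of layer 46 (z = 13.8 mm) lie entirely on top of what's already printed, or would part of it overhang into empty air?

part overhangs

Compare the two slices. At z = 5.7: the r=5 sphere slices to a regular 12-gon of circumradius 4.951 (√(r²−h²) with h=0.7 from center) (area = (12/2)·4.951²·sin(360°/12) = 73.53 mm²); the cube at (14, 3) is not intersected at this z (z outside [9, 19.5]); the cylinder at (1.5, 14): section is a regular 12-gon, circumradius r=6.5 (area = (12/2)·6.500²·sin(360°/12) = 126.75 mm²); Taking the union: the 2 present regions are separate (no shared area or edge), so areas and boundary lengths simply add and each stays a separate island — area = 200.28 mm²; the cube at (2.5, -0.5) is absent (z outside [10, 13.5]); Subtracting the remaining from the first: none of the subtracted shapes is present at this height, so the result so far is unchanged — area = 200.28 mm²; (whole slice rotated 40° about Z — lengths, areas and connectivity unchanged). At z = 13.8: the sphere does not reach this height (|z−center|=8.800 > r=5); the 30×6.5 cube at (14, 3) contributes its full rectangle (area 195.00 mm²); the cylinder at (1.5, 14) is absent (z outside [5, 10.5]); Taking the union: only the 30×6.5 cube at (14, 3) is present, so the union is just that shape — area = 195.00 mm²; the cube at (2.5, -0.5) is not intersected at this z (z outside [10, 13.5]); Taking the first minus the rest: none of the subtracted shapes is present at this height, so the result so far is unchanged — area = 195.00 mm²; (rotated 40° about Z; rotation is an isometry so areas/perimeters/island counts are preserved). Checking containment: at z = 13.8 the cross-section extends beyond the z = 5.7 cross-section by about 195.00 mm².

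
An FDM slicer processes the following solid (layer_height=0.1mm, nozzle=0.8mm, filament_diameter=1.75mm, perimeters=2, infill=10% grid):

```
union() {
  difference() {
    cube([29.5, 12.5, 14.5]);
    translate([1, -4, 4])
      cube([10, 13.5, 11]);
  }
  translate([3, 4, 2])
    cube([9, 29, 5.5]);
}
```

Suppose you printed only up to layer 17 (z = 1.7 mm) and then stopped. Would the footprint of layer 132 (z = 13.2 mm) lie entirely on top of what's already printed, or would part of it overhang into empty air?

entirely on top

Compare the two slices. At z = 1.7: the 29.5×12.5 cube contributes its full rectangle (area 368.75 mm²); the cube at (1, -4) does not reach this height (z outside [4, 15]); After the difference (first − rest): none of the subtracted shapes is present at this height, so the 29.5×12.5 cube is unchanged — area = 368.75 mm²; the cube at (3, 4) is absent (z outside [2, 7.5]); Taking the union: only the result so far is present, so the union is just that shape — area = 368.75 mm². At z = 13.2: the cube (footprint 29.5×12.5) is included at this height (area 368.75 mm²); the 10×13.5 cube at (1, -4) contributes its full rectangle (area 135.00 mm²); Subtracting the remaining from the first: starting from the 29.5×12.5 cube (368.75 mm²), the 10×13.5 cube at (1, -4) partially overlaps it — only the 95.00 mm² overlap (of its 135.00 mm²) is removed, clipping the outline — area = 273.75 mm²; the cube at (3, 4) is absent (z outside [2, 7.5]); Taking the union: only the result so far is present, so the union is just that shape — area = 273.75 mm². Checking containment: the cross-section at z = 13.2 is a subset of the cross-section at z = 1.7.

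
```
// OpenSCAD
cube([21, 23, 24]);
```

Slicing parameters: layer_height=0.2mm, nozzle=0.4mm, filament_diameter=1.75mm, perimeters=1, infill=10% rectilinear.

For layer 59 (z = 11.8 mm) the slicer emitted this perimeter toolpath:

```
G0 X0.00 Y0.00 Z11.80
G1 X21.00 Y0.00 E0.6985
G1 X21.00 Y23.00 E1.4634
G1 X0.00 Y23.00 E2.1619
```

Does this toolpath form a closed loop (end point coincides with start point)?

Start point (G0): (0.00, 0.00). End point (last G1): the path does not return to the start — open.

no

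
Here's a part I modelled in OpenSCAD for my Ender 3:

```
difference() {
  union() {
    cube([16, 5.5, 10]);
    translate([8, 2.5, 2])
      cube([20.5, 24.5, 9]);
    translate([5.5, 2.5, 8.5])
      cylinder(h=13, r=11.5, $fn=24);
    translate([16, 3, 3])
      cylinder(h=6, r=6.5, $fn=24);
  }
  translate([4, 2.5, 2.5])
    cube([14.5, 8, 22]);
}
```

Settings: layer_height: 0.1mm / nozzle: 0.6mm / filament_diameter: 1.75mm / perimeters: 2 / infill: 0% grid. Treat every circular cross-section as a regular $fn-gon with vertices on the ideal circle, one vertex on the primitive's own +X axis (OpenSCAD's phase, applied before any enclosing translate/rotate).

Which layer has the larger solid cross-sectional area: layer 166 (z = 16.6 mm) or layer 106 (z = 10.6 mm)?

Layer 166 (z = 16.6): the cube is not intersected at this z (z outside [0, 10]); the cube at (8, 2.5) is absent (z outside [2, 11]); the cylinder at (5.5, 2.5): section is a regular 24-gon, circumradius r=11.5 (area = (24/2)·11.500²·sin(360°/24) = 410.75 mm²); the cylinder at (16, 3) does not reach this height (z outside [3, 9]); Combining (union): only the r=11.5 cylinder at (5.5, 2.5) is present, so the union is just that shape — area = 410.75 mm²; the 14.5×8 cube at (4, 2.5) contributes its full rectangle (area 116.00 mm²); Taking the first minus the rest: starting from the result so far (410.75 mm²), the 14.5×8 cube at (4, 2.5) partially overlaps it — only the 95.33 mm² overlap (of its 116.00 mm²) is removed, clipping the outline — area = 315.42 mm². So its area = 315.42 mm². Layer 106 (z = 10.6): the cube does not reach this height (z outside [0, 10]); the 20.5×24.5 cube at (8, 2.5) contributes its full rectangle (area 502.25 mm²); the r=11.5 cylinder at (5.5, 2.5) gives a regular 24-gon of circumradius 11.5 (constant along its height) (area = (24/2)·11.500²·sin(360°/24) = 410.75 mm²); the cylinder at (16, 3) is absent (z outside [3, 9]); Taking the union: the regions partially overlap — summed areas 913.00 mm² minus the doubly-counted overlap 74.35 mm² gives 838.65 mm² — area = 838.65 mm²; the cube at (4, 2.5) is present — its section is the full 14.5×8 rectangle (area 116.00 mm²); Subtracting the remaining from the first: starting from that combined region (838.65 mm²), the 14.5×8 cube at (4, 2.5) lies inside it touching the edge (removes its full 116.00 mm²) — area = 722.65 mm². So its area = 722.65 mm². Layer 106 is larger (722.65 vs 315.42 mm²).

layer 106 (z = 10.6 mm)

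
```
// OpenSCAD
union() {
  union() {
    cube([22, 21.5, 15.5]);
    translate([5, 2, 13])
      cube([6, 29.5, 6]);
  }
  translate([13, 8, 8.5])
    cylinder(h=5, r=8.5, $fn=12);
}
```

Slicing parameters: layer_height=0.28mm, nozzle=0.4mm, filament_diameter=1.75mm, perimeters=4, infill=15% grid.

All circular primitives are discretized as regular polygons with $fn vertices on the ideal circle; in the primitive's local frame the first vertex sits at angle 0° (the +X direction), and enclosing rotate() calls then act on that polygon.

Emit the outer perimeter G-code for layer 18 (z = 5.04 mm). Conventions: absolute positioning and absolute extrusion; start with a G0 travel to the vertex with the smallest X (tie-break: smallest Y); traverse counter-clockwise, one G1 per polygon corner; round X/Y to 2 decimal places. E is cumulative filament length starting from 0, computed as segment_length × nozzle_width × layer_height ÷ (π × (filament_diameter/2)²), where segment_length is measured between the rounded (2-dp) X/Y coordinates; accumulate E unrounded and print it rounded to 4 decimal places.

G0 X0.00 Y0.00 Z5.04
G1 X22.00 Y0.00 E1.0244
G1 X22.00 Y21.50 E2.0255
G1 X0.00 Y21.50 E3.0500
G1 X0.00 Y0.00 E4.0511

At z = 5.04 mm: the cube (footprint 22×21.5) is included at this height; the cube at (5, 2) is not intersected at this z (z outside [13, 19]); Combining (union): only the 22×21.5 cube is present, so the union is just that shape — 1 connected region; the cylinder at (13, 8) does not reach this height (z outside [8.5, 13.5]); Combining (union): only that combined region is present, so the union is just that shape — 1 connected region. The outline is a single polygon with 4 vertices. Extrusion per mm of travel: 0.4 × 0.28 / (π × 0.875²) = 0.046564. Accumulating E over each segment gives final E = 4.0511.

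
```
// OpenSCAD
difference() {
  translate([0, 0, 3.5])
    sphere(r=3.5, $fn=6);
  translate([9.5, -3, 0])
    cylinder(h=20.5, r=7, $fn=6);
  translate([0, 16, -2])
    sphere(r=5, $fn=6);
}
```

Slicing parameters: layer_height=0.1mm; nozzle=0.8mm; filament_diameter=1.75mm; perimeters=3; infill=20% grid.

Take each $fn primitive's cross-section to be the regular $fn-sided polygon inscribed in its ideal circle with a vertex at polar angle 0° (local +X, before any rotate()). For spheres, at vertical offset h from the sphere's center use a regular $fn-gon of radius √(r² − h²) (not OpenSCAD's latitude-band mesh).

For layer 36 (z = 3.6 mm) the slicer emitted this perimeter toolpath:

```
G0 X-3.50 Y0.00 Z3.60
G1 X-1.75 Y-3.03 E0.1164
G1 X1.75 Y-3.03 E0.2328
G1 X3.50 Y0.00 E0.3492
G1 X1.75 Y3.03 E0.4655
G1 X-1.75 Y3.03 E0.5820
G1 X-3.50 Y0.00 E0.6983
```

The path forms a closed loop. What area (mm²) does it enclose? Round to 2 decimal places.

31.81 mm²

Apply the shoelace formula to the sequence of (X, Y) vertices; enclosed area = 31.81 mm².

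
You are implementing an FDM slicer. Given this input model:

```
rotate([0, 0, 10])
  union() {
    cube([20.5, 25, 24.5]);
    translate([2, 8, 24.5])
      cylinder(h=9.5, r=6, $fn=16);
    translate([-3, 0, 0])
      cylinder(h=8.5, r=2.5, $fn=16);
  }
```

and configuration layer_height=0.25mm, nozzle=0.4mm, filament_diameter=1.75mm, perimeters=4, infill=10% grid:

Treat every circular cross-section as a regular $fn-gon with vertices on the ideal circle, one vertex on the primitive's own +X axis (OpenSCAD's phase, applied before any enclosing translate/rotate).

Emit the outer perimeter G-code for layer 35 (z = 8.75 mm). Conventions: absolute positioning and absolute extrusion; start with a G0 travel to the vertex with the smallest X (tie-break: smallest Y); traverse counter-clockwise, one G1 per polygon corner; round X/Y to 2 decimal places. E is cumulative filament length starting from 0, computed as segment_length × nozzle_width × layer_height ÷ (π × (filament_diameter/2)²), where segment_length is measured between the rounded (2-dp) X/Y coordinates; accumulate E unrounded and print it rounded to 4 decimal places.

At z = 8.75 mm: the cube (footprint 20.5×25) is included at this height; the cylinder at (2, 8) is not intersected at this z (z outside [24.5, 34]); the cylinder at (-3, 0) is not intersected at this z (z outside [0, 8.5]); Combining (union): only the 20.5×25 cube is present, so the union is just that shape — 1 connected region; (rotated 10° about Z; rotation is an isometry so areas/perimeters/island counts are preserved). The outline is a single polygon with 4 vertices. Extrusion per mm of travel: 0.4 × 0.25 / (π × 0.875²) = 0.041575. Accumulating E over each segment gives final E = 3.7834.

G0 X-4.34 Y24.62 Z8.75
G1 X0.00 Y0.00 E1.0394
G1 X20.19 Y3.56 E1.8917
G1 X15.85 Y28.18 E2.9311
G1 X-4.34 Y24.62 E3.7834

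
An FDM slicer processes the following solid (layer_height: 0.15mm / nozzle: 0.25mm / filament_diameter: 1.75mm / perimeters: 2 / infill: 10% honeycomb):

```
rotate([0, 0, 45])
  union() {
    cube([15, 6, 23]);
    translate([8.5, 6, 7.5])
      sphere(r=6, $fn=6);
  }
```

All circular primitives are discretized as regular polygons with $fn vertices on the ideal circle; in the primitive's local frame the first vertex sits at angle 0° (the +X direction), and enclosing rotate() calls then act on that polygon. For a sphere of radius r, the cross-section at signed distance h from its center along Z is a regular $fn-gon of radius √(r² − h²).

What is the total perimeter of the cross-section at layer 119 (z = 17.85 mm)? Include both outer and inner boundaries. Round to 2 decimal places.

At z = 17.85 mm: the cube is present — its section is the full 15×6 rectangle (perimeter 42.00 mm); the sphere at (8.5, 6) does not reach this height (|z−center|=10.350 > r=6); Taking the union: only the 15×6 cube is present, so the union is just that shape — boundary = 42.00 mm; (whole slice rotated 45° about Z — lengths, areas and connectivity unchanged). Overall, the cross-section is a single solid region. Total boundary length (outer) = 42.00 mm.

42.00 mm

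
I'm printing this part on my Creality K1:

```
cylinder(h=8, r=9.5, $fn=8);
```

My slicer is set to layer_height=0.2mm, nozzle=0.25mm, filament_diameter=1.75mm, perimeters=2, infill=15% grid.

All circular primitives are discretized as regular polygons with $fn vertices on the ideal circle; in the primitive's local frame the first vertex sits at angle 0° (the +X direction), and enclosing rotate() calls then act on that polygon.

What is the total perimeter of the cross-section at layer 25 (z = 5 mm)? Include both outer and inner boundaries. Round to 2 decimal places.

At z = 5 mm: the cylinder: section is a regular 8-gon, circumradius r=9.5 (perimeter = 2·8·9.500·sin(180°/8) = 58.17 mm). Overall, the cross-section is a single solid region. Total boundary length (outer) = 58.17 mm.

58.17 mm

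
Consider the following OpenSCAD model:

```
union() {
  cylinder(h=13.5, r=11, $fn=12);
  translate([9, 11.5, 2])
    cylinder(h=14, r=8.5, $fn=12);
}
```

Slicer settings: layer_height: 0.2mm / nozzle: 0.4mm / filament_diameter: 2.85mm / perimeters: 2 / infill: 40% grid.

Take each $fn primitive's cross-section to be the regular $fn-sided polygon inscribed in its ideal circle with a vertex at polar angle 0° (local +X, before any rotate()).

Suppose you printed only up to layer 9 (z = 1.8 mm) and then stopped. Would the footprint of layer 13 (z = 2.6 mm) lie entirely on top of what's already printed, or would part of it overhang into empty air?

Compare the two slices. At z = 1.8: the r=11 cylinder contributes a regular 12-gon of circumradius 11 (area = (12/2)·11.000²·sin(360°/12) = 363.00 mm²); the cylinder at (9, 11.5) is not intersected at this z (z outside [2, 16]); Merging all regions: only the r=11 cylinder is present, so the union is just that shape — area = 363.00 mm². At z = 2.6: the r=11 cylinder gives a regular 12-gon of circumradius 11 (constant along its height) (area = (12/2)·11.000²·sin(360°/12) = 363.00 mm²); the r=8.5 cylinder at (9, 11.5) gives a regular 12-gon of circumradius 8.5 (constant along its height) (area = (12/2)·8.500²·sin(360°/12) = 216.75 mm²); Taking the union: the regions partially overlap — summed areas 579.75 mm² minus the doubly-counted overlap 36.81 mm² gives 542.94 mm² — area = 542.94 mm². Checking containment: at z = 2.6 the cross-section extends beyond the z = 1.8 cross-section by about 179.94 mm².

part overhangs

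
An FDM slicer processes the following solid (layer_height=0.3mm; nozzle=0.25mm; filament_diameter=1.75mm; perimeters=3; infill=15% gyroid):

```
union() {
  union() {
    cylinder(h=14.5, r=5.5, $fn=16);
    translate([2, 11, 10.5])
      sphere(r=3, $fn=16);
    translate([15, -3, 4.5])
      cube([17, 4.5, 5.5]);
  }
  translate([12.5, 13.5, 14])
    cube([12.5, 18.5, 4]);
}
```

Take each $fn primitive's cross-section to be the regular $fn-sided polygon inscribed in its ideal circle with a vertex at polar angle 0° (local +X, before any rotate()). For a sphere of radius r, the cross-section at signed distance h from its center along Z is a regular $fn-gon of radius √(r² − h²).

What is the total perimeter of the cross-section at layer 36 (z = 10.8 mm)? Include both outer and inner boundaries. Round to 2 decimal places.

52.97 mm

At z = 10.8 mm: the r=5.5 cylinder gives a regular 16-gon of circumradius 5.5 (constant along its height) (perimeter = 2·16·5.500·sin(180°/16) = 34.34 mm); the r=3 sphere at (2, 11) slices to a regular 16-gon of circumradius 2.985 (√(r²−h²) with h=0.3 from center) (perimeter = 2·16·2.985·sin(180°/16) = 18.63 mm); the cube at (15, -3) does not reach this height (z outside [4.5, 10]); Taking the union: the 2 present regions are separate (no shared area or edge), so areas and boundary lengths simply add and each stays a separate island — boundary = 52.97 mm; the cube at (12.5, 13.5) is absent (z outside [14, 18]); Taking the union: only that combined region is present, so the union is just that shape — boundary = 52.97 mm. Overall, the cross-section has 2 separate islands. Total boundary length (outer) = 52.97 mm.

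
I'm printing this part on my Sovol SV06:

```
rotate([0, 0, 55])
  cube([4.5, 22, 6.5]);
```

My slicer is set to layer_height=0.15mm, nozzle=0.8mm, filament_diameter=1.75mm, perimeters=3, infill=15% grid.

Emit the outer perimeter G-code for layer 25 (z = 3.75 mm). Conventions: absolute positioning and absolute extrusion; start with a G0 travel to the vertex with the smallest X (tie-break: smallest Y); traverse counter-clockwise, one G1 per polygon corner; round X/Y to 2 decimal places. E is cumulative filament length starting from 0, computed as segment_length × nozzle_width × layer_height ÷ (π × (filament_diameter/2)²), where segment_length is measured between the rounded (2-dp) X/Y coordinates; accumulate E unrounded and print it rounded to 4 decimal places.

At z = 3.75 mm: the 4.5×22 cube contributes its full rectangle; (whole slice rotated 55° about Z — lengths, areas and connectivity unchanged). The outline is a single polygon with 4 vertices. Extrusion per mm of travel: 0.8 × 0.15 / (π × 0.875²) = 0.049890. Accumulating E over each segment gives final E = 2.6437.

G0 X-18.02 Y12.62 Z3.75
G1 X0.00 Y0.00 E1.0976
G1 X2.58 Y3.69 E1.3222
G1 X-15.44 Y16.30 E2.4195
G1 X-18.02 Y12.62 E2.6437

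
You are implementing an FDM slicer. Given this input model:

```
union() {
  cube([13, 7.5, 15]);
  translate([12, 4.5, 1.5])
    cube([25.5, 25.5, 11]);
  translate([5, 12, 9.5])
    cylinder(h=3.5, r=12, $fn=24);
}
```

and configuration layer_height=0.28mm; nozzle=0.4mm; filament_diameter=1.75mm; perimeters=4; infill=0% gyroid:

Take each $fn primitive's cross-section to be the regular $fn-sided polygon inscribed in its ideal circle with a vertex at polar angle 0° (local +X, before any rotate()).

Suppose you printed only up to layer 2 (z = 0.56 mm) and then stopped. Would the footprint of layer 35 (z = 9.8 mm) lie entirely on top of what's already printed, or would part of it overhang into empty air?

Compare the two slices. At z = 0.56: the cube is present — its section is the full 13×7.5 rectangle (area 97.50 mm²); the cube at (12, 4.5) is not intersected at this z (z outside [1.5, 12.5]); the cylinder at (5, 12) is absent (z outside [9.5, 13]); Taking the union: only the 13×7.5 cube is present, so the union is just that shape — area = 97.50 mm². At z = 9.8: the cube (footprint 13×7.5) is included at this height (area 97.50 mm²); the 25.5×25.5 cube at (12, 4.5) contributes its full rectangle (area 650.25 mm²); the r=12 cylinder at (5, 12) gives a regular 24-gon of circumradius 12 (constant along its height) (area = (24/2)·12.000²·sin(360°/24) = 447.24 mm²); Taking the union: the regions partially overlap — summed areas 1194.99 mm² minus the doubly-counted overlap 151.07 mm² gives 1043.92 mm² — area = 1043.92 mm². Checking containment: at z = 9.8 the cross-section extends beyond the z = 0.56 cross-section by about 946.42 mm².

part overhangs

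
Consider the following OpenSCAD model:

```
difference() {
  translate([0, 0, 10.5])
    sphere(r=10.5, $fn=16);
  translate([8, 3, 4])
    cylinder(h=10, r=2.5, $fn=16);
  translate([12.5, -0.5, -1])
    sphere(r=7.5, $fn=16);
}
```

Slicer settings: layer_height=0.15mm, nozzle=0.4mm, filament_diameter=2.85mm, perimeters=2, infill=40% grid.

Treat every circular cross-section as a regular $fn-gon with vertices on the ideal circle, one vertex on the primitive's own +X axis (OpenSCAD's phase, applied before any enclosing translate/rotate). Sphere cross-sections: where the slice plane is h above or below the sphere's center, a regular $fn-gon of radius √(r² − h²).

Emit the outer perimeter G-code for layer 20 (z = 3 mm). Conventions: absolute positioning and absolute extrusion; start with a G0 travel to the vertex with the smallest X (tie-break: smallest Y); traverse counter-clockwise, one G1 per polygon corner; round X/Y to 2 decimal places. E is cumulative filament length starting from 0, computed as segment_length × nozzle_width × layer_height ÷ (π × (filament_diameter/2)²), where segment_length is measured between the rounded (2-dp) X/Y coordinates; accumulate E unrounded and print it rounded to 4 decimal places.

G0 X-7.35 Y0.00 Z3.00
G1 X-6.79 Y-2.81 E0.0269
G1 X-5.20 Y-5.20 E0.0539
G1 X-2.81 Y-6.79 E0.0809
G1 X0.00 Y-7.35 E0.1079
G1 X2.81 Y-6.79 E0.1348
G1 X5.20 Y-5.20 E0.1618
G1 X6.68 Y-2.98 E0.1869
G1 X6.64 Y-2.93 E0.1875
G1 X6.16 Y-0.50 E0.2108
G1 X6.64 Y1.93 E0.2341
G1 X6.89 Y2.30 E0.2383
G1 X6.79 Y2.81 E0.2432
G1 X5.20 Y5.20 E0.2702
G1 X2.81 Y6.79 E0.2972
G1 X0.00 Y7.35 E0.3242
G1 X-2.81 Y6.79 E0.3511
G1 X-5.20 Y5.20 E0.3781
G1 X-6.79 Y2.81 E0.4051
G1 X-7.35 Y0.00 E0.4321

At z = 3 mm: the r=10.5 sphere contributes a regular 16-gon of circumradius √(10.5²−7.5²) = 7.348; the cylinder at (8, 3) is absent (z outside [4, 14]); the r=7.5 sphere at (12.5, -0.5) contributes a regular 16-gon of circumradius √(7.5²−4²) = 6.344; Subtracting the remaining from the first: starting from the r=10.5 sphere, the r=7.5 sphere at (12.5, -0.5) partially overlaps it — only the 3.46 mm² overlap (of its 123.22 mm²) is removed, clipping the outline — 1 connected region. The outline is a single polygon with 19 vertices. Extrusion per mm of travel: 0.4 × 0.15 / (π × 1.425²) = 0.009405. Accumulating E over each segment gives final E = 0.4321.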